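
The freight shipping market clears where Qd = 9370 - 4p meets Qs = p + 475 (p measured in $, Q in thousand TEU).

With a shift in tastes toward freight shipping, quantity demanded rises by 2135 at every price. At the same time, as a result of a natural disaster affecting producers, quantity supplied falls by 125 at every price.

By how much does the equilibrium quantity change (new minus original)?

Solve the original market: 9370 - 4p = p + 475, hence p = 1779 and Q = 2254.
The new curves are Qd = 11505 - 4p (demand) and Qs = p + 350 (supply).
Setting them equal: 11505 - 4p = p + 350 → 11155 = 5p, so p = 2231 and Q = 2581.
ΔQ = 2581 − 2254 = +327.

+327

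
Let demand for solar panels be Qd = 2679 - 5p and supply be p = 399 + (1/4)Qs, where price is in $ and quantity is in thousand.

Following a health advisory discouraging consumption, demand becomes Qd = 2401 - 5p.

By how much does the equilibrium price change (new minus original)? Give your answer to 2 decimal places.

-30.89

Solve the original market: 2679 - 5p = 4p - 1596, hence p = 475 and Q = 304.
After the shift, demand is Qd = 2401 - 5p and supply is Qs = 4p - 1596.
New equilibrium: 2401 - 5p = 4p - 1596 ⇒ 3997 = 9p ⇒ p = 3997/9 ≈ 444.1111, Q = 1624/9 ≈ 180.4444.
Δp = 444.1111 − 475 = -30.89.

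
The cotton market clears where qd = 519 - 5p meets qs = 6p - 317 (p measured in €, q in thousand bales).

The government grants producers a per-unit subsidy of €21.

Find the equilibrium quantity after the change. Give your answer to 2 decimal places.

196.27

Before the shock: 519 - 5p = 6p - 317 ⇒ 836 = 11p ⇒ p = 76, q = 139.
Since sellers receive the price plus the subsidy, the effective supply curve becomes qs = 6p - 191.
New equilibrium: 519 - 5p = 6p - 191 ⇒ 710 = 11p ⇒ p = 710/11 ≈ 64.5455, q = 2159/11 ≈ 196.2727.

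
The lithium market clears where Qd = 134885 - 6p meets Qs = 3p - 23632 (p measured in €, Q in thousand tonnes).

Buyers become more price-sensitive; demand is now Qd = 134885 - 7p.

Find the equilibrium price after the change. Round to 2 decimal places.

Original equilibrium: 134885 - 6p = 3p - 23632 gives 158517 = 9p, so p = 17613 and Q = 29207.
After the shift, demand is Qd = 134885 - 7p and supply is Qs = 3p - 23632.
New equilibrium: 134885 - 7p = 3p - 23632 ⇒ 158517 = 10p ⇒ p = 15851.7, Q = 23923.1.

15851.70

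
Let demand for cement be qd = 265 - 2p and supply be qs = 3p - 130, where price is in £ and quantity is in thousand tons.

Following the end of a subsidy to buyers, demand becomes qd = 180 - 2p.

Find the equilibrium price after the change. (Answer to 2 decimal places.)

62.00

Original equilibrium: 265 - 2p = 3p - 130 gives 395 = 5p, so p = 79 and q = 107.
The new curves are qd = 180 - 2p (demand) and qs = 3p - 130 (supply).
New equilibrium: 180 - 2p = 3p - 130 ⇒ 310 = 5p ⇒ p = 62, q = 56.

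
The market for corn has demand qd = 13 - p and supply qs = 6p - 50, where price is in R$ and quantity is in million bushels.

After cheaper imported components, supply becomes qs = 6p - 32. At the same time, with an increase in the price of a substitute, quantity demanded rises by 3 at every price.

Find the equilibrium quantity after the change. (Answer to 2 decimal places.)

9.14

Solve the original market: 13 - p = 6p - 50, hence p = 9 and q = 4.
After the shift, demand is qd = 16 - p and supply is qs = 6p - 32.
Equate the new curves: 16 - p = 6p - 32, giving 48 = 7p, p = 48/7 ≈ 6.8571, q = 64/7 ≈ 9.1429.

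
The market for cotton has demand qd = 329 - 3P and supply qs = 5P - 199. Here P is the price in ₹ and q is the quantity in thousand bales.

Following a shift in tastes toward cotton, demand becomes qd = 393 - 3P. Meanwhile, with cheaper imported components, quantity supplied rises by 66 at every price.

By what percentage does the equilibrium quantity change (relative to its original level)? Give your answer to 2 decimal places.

Before the shock: 329 - 3P = 5P - 199 ⇒ 528 = 8P ⇒ P = 66, q = 131.
The shock moves the curves to qd = 393 - 3P and qs = 5P - 133.
Clearing the new market: 393 - 3P = 5P - 133, so P = 65.75 and q = 195.75.
%Δq = (195.75 − 131) / 131 × 100 = +49.43%.

+49.43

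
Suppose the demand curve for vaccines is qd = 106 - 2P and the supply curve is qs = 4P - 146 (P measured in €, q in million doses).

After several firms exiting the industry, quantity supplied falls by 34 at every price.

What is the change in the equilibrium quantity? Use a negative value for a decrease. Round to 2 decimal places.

Original equilibrium: 106 - 2P = 4P - 146 gives 252 = 6P, so P = 42 and q = 22.
After the shift, demand is qd = 106 - 2P and supply is qs = 4P - 180.
Equate the new curves: 106 - 2P = 4P - 180, giving 286 = 6P, P = 143/3 ≈ 47.6667, q = 32/3 ≈ 10.6667.
Δq = 10.6667 − 22 = -11.33.

-11.33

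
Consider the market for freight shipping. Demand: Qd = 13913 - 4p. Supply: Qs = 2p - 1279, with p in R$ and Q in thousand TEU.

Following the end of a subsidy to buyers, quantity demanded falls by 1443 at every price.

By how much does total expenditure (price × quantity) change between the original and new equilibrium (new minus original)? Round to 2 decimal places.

Original equilibrium: 13913 - 4p = 2p - 1279 gives 15192 = 6p, so p = 2532 and Q = 3785.
The new curves are Qd = 12470 - 4p (demand) and Qs = 2p - 1279 (supply).
Equate the new curves: 12470 - 4p = 2p - 1279, giving 13749 = 6p, p = 2291.5, Q = 3304.
Expenditure moves from 2532×3785 = 9583620 to 2291.5×3304 = 7571116; change = -2012504.00.

-2012504.00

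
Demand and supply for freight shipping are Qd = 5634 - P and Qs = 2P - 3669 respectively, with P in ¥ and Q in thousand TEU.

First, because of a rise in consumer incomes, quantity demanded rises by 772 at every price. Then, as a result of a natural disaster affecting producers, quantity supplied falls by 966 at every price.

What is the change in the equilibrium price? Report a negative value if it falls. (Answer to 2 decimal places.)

Solve the original market: 5634 - P = 2P - 3669, hence P = 3101 and Q = 2533.
The new curves are Qd = 6406 - P (demand) and Qs = 2P - 4635 (supply).
Clearing the new market: 6406 - P = 2P - 4635, so P = 11041/3 ≈ 3680.3333 and Q = 8177/3 ≈ 2725.6667.
ΔP = 3680.3333 − 3101 = +579.33.

+579.33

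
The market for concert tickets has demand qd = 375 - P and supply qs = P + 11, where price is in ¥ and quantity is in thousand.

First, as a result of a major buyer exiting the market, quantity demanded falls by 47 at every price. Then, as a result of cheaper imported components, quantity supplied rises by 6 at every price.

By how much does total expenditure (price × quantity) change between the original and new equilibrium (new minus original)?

-8302.25

Initially, 375 - P = P + 11, so 364 = 2P and P = 182, q = 193.
After the shift, demand is qd = 328 - P and supply is qs = P + 17.
Equate the new curves: 328 - P = P + 17, giving 311 = 2P, P = 155.5, q = 172.5.
Expenditure moves from 182×193 = 35126 to 155.5×172.5 = 26823.75; change = -8302.25.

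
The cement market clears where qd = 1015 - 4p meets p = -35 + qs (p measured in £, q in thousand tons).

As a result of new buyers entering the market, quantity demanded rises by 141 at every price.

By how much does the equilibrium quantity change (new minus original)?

+28.2

Solve the original market: 1015 - 4p = p + 35, hence p = 196 and q = 231.
The shock moves the curves to qd = 1156 - 4p and qs = p + 35.
Setting them equal: 1156 - 4p = p + 35 → 1121 = 5p, so p = 224.2 and q = 259.2.
Δq = 259.2 − 231 = +28.2.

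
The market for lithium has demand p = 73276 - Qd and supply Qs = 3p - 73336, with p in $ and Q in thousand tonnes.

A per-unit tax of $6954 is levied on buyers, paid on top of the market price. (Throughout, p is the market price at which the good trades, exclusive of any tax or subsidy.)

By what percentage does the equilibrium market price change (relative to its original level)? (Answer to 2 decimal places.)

-4.74

Initially, 73276 - p = 3p - 73336, so 146612 = 4p and p = 36653, Q = 36623.
Since buyers pay the price plus the tax, the effective demand curve becomes Qd = 66322 - p.
Equate the new curves: 66322 - p = 3p - 73336, giving 139658 = 4p, p = 34914.5, Q = 31407.5.
%Δp = (34914.5 − 36653) / 36653 × 100 = -4.74%.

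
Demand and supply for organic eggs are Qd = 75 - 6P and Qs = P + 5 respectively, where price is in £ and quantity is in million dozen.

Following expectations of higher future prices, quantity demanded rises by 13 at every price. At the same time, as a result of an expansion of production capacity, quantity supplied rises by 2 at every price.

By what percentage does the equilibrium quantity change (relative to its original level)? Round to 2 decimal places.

Initially, 75 - 6P = P + 5, so 70 = 7P and P = 10, Q = 15.
The new curves are Qd = 88 - 6P (demand) and Qs = P + 7 (supply).
Setting them equal: 88 - 6P = P + 7 → 81 = 7P, so P = 81/7 ≈ 11.5714 and Q = 130/7 ≈ 18.5714.
%ΔQ = (18.5714 − 15) / 15 × 100 = +23.81%.

+23.81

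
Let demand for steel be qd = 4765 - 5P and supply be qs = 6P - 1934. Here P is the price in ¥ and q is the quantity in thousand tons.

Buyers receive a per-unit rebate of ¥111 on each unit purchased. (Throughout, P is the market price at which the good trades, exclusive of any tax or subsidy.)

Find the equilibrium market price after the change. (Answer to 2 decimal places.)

659.45

Before the shock: 4765 - 5P = 6P - 1934 ⇒ 6699 = 11P ⇒ P = 609, q = 1720.
Since buyers' out-of-pocket price is the market price minus the rebate, the effective demand curve becomes qd = 5320 - 5P.
Setting them equal: 5320 - 5P = 6P - 1934 → 7254 = 11P, so P = 7254/11 ≈ 659.4545 and q = 22250/11 ≈ 2022.7273.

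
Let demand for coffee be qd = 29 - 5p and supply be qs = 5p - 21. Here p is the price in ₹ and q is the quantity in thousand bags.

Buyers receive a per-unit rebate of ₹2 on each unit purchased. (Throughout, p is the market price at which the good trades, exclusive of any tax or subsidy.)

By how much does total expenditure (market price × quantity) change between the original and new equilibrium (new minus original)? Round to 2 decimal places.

Solve the original market: 29 - 5p = 5p - 21, hence p = 5 and q = 4.
Since buyers' out-of-pocket price is the market price minus the rebate, the effective demand curve becomes qd = 39 - 5p.
Equate the new curves: 39 - 5p = 5p - 21, giving 60 = 10p, p = 6, q = 9.
Expenditure moves from 5×4 = 20 to 6×9 = 54; change = +34.00.

+34.00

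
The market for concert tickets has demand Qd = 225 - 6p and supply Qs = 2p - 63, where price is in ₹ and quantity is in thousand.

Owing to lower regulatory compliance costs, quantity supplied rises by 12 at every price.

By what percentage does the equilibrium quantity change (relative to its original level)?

+100

Original equilibrium: 225 - 6p = 2p - 63 gives 288 = 8p, so p = 36 and Q = 9.
After the shift, demand is Qd = 225 - 6p and supply is Qs = 2p - 51.
New equilibrium: 225 - 6p = 2p - 51 ⇒ 276 = 8p ⇒ p = 34.5, Q = 18.
%ΔQ = (18 − 9) / 9 × 100 = +100%.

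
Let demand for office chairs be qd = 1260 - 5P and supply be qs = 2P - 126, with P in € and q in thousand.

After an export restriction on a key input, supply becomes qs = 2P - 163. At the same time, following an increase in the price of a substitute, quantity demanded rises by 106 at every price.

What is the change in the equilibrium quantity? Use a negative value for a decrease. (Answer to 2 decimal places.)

Original equilibrium: 1260 - 5P = 2P - 126 gives 1386 = 7P, so P = 198 and q = 270.
After the shift, demand is qd = 1366 - 5P and supply is qs = 2P - 163.
New equilibrium: 1366 - 5P = 2P - 163 ⇒ 1529 = 7P ⇒ P = 1529/7 ≈ 218.4286, q = 1917/7 ≈ 273.8571.
Δq = 273.8571 − 270 = +3.86.

+3.86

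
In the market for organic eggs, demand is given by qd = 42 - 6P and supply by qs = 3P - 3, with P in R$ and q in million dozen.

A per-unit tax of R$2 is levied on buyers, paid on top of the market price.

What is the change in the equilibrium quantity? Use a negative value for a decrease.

Original equilibrium: 42 - 6P = 3P - 3 gives 45 = 9P, so P = 5 and q = 12.
Since buyers pay the price plus the tax, the effective demand curve becomes qd = 30 - 6P.
Clearing the new market: 30 - 6P = 3P - 3, so P = 11/3 ≈ 3.6667 and q = 8.
Δq = 8 − 12 = -4.

-4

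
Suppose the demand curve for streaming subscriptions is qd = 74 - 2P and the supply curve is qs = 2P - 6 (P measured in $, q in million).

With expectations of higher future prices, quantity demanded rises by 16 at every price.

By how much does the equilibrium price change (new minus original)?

Original equilibrium: 74 - 2P = 2P - 6 gives 80 = 4P, so P = 20 and q = 34.
The new curves are qd = 90 - 2P (demand) and qs = 2P - 6 (supply).
Setting them equal: 90 - 2P = 2P - 6 → 96 = 4P, so P = 24 and q = 42.
ΔP = 24 − 20 = +4.

+4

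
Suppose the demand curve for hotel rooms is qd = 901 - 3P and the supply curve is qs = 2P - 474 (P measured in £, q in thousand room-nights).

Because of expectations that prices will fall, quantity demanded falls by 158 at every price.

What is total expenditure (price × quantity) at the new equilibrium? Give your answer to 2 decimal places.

3115.52

Before the shock: 901 - 3P = 2P - 474 ⇒ 1375 = 5P ⇒ P = 275, q = 76.
The new curves are qd = 743 - 3P (demand) and qs = 2P - 474 (supply).
Clearing the new market: 743 - 3P = 2P - 474, so P = 243.4 and q = 12.8.
New expenditure = 243.4 × 12.8 = 3115.52.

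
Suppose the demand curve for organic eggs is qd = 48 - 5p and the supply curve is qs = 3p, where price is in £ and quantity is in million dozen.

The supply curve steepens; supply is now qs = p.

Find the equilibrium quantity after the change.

Before the shock: 48 - 5p = 3p ⇒ 48 = 8p ⇒ p = 6, q = 18.
After the shift, demand is qd = 48 - 5p and supply is qs = p.
Setting them equal: 48 - 5p = p → 48 = 6p, so p = 8 and q = 8.

8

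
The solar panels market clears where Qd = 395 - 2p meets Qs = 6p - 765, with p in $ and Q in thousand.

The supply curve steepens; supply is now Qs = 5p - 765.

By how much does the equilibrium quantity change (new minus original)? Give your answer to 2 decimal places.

-41.43

Before the shock: 395 - 2p = 6p - 765 ⇒ 1160 = 8p ⇒ p = 145, Q = 105.
With the change applied: demand Qd = 395 - 2p, supply Qs = 5p - 765.
Equate the new curves: 395 - 2p = 5p - 765, giving 1160 = 7p, p = 1160/7 ≈ 165.7143, Q = 445/7 ≈ 63.5714.
ΔQ = 63.5714 − 105 = -41.43.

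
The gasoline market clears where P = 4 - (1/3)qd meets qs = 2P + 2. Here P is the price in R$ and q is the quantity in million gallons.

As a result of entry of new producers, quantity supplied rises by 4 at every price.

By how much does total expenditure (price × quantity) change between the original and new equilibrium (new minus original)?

-1.92

Initially, 12 - 3P = 2P + 2, so 10 = 5P and P = 2, q = 6.
After the shift, demand is qd = 12 - 3P and supply is qs = 2P + 6.
New equilibrium: 12 - 3P = 2P + 6 ⇒ 6 = 5P ⇒ P = 1.2, q = 8.4.
Expenditure moves from 2×6 = 12 to 1.2×8.4 = 10.08; change = -1.92.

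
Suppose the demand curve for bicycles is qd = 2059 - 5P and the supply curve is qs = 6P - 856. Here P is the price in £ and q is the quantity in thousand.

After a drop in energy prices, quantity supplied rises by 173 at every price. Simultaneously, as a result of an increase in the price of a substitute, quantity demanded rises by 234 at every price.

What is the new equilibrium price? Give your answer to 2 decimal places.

270.55

Solve the original market: 2059 - 5P = 6P - 856, hence P = 265 and q = 734.
The new curves are qd = 2293 - 5P (demand) and qs = 6P - 683 (supply).
Equate the new curves: 2293 - 5P = 6P - 683, giving 2976 = 11P, P = 2976/11 ≈ 270.5455, q = 10343/11 ≈ 940.2727.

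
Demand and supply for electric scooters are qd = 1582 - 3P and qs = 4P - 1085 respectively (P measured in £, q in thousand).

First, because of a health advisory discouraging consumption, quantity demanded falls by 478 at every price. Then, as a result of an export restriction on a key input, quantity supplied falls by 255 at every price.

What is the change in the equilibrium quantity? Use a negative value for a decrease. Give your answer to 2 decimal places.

-382.43

Before the shock: 1582 - 3P = 4P - 1085 ⇒ 2667 = 7P ⇒ P = 381, q = 439.
The shock moves the curves to qd = 1104 - 3P and qs = 4P - 1340.
Equate the new curves: 1104 - 3P = 4P - 1340, giving 2444 = 7P, P = 2444/7 ≈ 349.1429, q = 396/7 ≈ 56.5714.
Δq = 56.5714 − 439 = -382.43.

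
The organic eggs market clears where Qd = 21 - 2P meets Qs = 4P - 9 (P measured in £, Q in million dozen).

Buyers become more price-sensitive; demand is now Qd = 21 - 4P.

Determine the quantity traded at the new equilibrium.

6

Initially, 21 - 2P = 4P - 9, so 30 = 6P and P = 5, Q = 11.
The shock moves the curves to Qd = 21 - 4P and Qs = 4P - 9.
New equilibrium: 21 - 4P = 4P - 9 ⇒ 30 = 8P ⇒ P = 3.75, Q = 6.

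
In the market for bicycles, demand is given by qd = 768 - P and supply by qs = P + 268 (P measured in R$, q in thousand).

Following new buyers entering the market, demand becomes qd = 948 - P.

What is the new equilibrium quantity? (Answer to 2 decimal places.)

Before the shock: 768 - P = P + 268 ⇒ 500 = 2P ⇒ P = 250, q = 518.
The shock moves the curves to qd = 948 - P and qs = P + 268.
Clearing the new market: 948 - P = P + 268, so P = 340 and q = 608.

608.00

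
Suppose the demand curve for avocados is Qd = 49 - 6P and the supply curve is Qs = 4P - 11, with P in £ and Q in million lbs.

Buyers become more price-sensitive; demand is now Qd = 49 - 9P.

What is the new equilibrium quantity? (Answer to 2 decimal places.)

Original equilibrium: 49 - 6P = 4P - 11 gives 60 = 10P, so P = 6 and Q = 13.
After the shift, demand is Qd = 49 - 9P and supply is Qs = 4P - 11.
New equilibrium: 49 - 9P = 4P - 11 ⇒ 60 = 13P ⇒ P = 60/13 ≈ 4.6154, Q = 97/13 ≈ 7.4615.

7.46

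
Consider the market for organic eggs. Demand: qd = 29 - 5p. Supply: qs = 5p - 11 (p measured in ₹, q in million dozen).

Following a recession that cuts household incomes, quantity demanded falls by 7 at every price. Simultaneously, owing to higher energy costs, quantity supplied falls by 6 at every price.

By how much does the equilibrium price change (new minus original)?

Original equilibrium: 29 - 5p = 5p - 11 gives 40 = 10p, so p = 4 and q = 9.
The new curves are qd = 22 - 5p (demand) and qs = 5p - 17 (supply).
New equilibrium: 22 - 5p = 5p - 17 ⇒ 39 = 10p ⇒ p = 3.9, q = 2.5.
Δp = 3.9 − 4 = -0.1.

-0.1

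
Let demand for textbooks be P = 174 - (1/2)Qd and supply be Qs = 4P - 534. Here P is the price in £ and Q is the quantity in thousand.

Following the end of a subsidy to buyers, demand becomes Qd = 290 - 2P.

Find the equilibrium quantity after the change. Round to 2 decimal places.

15.33

Original equilibrium: 348 - 2P = 4P - 534 gives 882 = 6P, so P = 147 and Q = 54.
The shock moves the curves to Qd = 290 - 2P and Qs = 4P - 534.
New equilibrium: 290 - 2P = 4P - 534 ⇒ 824 = 6P ⇒ P = 412/3 ≈ 137.3333, Q = 46/3 ≈ 15.3333.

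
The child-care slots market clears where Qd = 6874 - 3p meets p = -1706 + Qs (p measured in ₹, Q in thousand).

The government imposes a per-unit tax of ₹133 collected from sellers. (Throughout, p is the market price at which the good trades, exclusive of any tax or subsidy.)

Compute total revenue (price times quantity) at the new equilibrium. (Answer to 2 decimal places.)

Before the shock: 6874 - 3p = p + 1706 ⇒ 5168 = 4p ⇒ p = 1292, Q = 2998.
Since sellers keep the price net of the tax, the effective supply curve becomes Qs = p + 1573.
Clearing the new market: 6874 - 3p = p + 1573, so p = 1325.25 and Q = 2898.25.
New expenditure = 1325.25 × 2898.25 = 3840905.81.

3840905.81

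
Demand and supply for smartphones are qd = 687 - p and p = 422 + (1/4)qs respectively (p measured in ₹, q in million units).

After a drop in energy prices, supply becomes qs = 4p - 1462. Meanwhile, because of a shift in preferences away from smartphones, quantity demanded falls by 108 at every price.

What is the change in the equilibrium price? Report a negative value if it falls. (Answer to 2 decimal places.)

Initially, 687 - p = 4p - 1688, so 2375 = 5p and p = 475, q = 212.
After the shift, demand is qd = 579 - p and supply is qs = 4p - 1462.
New equilibrium: 579 - p = 4p - 1462 ⇒ 2041 = 5p ⇒ p = 408.2, q = 170.8.
Δp = 408.2 − 475 = -66.80.

-66.80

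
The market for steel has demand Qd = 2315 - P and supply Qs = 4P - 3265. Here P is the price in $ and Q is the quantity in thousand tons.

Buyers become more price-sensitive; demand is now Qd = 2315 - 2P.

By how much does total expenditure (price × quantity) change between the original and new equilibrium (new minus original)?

Before the shock: 2315 - P = 4P - 3265 ⇒ 5580 = 5P ⇒ P = 1116, Q = 1199.
The shock moves the curves to Qd = 2315 - 2P and Qs = 4P - 3265.
Clearing the new market: 2315 - 2P = 4P - 3265, so P = 930 and Q = 455.
Expenditure moves from 1116×1199 = 1338084 to 930×455 = 423150; change = -914934.

-914934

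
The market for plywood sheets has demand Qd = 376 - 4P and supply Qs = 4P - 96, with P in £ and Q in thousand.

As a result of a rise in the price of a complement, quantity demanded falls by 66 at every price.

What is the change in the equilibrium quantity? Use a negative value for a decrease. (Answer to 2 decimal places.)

-33.00

Original equilibrium: 376 - 4P = 4P - 96 gives 472 = 8P, so P = 59 and Q = 140.
The new curves are Qd = 310 - 4P (demand) and Qs = 4P - 96 (supply).
Setting them equal: 310 - 4P = 4P - 96 → 406 = 8P, so P = 50.75 and Q = 107.
ΔQ = 107 − 140 = -33.00.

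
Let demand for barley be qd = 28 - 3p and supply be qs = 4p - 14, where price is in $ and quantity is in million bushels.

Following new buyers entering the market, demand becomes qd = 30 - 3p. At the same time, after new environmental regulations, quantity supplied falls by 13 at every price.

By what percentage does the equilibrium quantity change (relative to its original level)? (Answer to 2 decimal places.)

-44.29

Initially, 28 - 3p = 4p - 14, so 42 = 7p and p = 6, q = 10.
With the change applied: demand qd = 30 - 3p, supply qs = 4p - 27.
Equate the new curves: 30 - 3p = 4p - 27, giving 57 = 7p, p = 57/7 ≈ 8.1429, q = 39/7 ≈ 5.5714.
%Δq = (5.5714 − 10) / 10 × 100 = -44.29%.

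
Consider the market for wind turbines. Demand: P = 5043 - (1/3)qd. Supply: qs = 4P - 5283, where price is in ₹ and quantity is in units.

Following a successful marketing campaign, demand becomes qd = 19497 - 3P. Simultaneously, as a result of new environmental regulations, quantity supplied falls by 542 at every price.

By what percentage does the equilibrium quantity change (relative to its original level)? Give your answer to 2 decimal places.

+35.48

Initially, 15129 - 3P = 4P - 5283, so 20412 = 7P and P = 2916, q = 6381.
The new curves are qd = 19497 - 3P (demand) and qs = 4P - 5825 (supply).
Clearing the new market: 19497 - 3P = 4P - 5825, so P = 25322/7 ≈ 3617.4286 and q = 60513/7 ≈ 8644.7143.
%Δq = (8644.7143 − 6381) / 6381 × 100 = +35.48%.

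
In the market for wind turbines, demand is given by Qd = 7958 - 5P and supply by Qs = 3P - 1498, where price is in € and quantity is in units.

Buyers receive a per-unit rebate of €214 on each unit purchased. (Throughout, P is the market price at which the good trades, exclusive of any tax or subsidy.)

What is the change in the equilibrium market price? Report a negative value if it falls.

+133.75

Initially, 7958 - 5P = 3P - 1498, so 9456 = 8P and P = 1182, Q = 2048.
Since buyers' out-of-pocket price is the market price minus the rebate, the effective demand curve becomes Qd = 9028 - 5P.
Setting them equal: 9028 - 5P = 3P - 1498 → 10526 = 8P, so P = 1315.75 and Q = 2449.25.
ΔP = 1315.75 − 1182 = +133.75.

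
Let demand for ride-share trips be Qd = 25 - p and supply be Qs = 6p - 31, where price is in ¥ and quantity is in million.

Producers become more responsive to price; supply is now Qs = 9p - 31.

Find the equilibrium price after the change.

5.6

Before the shock: 25 - p = 6p - 31 ⇒ 56 = 7p ⇒ p = 8, Q = 17.
With the change applied: demand Qd = 25 - p, supply Qs = 9p - 31.
Equate the new curves: 25 - p = 9p - 31, giving 56 = 10p, p = 5.6, Q = 19.4.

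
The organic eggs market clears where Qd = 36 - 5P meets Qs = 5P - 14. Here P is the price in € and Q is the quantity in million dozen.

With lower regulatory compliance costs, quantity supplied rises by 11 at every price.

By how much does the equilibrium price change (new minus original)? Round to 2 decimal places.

-1.10

Before the shock: 36 - 5P = 5P - 14 ⇒ 50 = 10P ⇒ P = 5, Q = 11.
The shock moves the curves to Qd = 36 - 5P and Qs = 5P - 3.
Clearing the new market: 36 - 5P = 5P - 3, so P = 3.9 and Q = 16.5.
ΔP = 3.9 − 5 = -1.10.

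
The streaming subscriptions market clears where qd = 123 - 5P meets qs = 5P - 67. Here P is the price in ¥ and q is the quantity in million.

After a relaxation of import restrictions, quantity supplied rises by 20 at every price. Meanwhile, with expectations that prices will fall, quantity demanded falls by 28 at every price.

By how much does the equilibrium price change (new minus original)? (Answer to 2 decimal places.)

Initially, 123 - 5P = 5P - 67, so 190 = 10P and P = 19, q = 28.
The shock moves the curves to qd = 95 - 5P and qs = 5P - 47.
Setting them equal: 95 - 5P = 5P - 47 → 142 = 10P, so P = 14.2 and q = 24.
ΔP = 14.2 − 19 = -4.80.

-4.80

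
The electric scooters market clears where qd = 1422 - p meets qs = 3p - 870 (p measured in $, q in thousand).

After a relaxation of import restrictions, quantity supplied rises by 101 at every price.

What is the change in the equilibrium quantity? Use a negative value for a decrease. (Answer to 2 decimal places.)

+25.25

Original equilibrium: 1422 - p = 3p - 870 gives 2292 = 4p, so p = 573 and q = 849.
After the shift, demand is qd = 1422 - p and supply is qs = 3p - 769.
Setting them equal: 1422 - p = 3p - 769 → 2191 = 4p, so p = 547.75 and q = 874.25.
Δq = 874.25 − 849 = +25.25.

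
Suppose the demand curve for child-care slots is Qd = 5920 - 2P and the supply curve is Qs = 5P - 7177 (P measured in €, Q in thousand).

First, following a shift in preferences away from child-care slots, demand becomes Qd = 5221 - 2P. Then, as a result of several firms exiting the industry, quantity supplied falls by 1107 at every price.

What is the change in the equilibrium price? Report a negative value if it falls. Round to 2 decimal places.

Initially, 5920 - 2P = 5P - 7177, so 13097 = 7P and P = 1871, Q = 2178.
With the change applied: demand Qd = 5221 - 2P, supply Qs = 5P - 8284.
New equilibrium: 5221 - 2P = 5P - 8284 ⇒ 13505 = 7P ⇒ P = 13505/7 ≈ 1929.2857, Q = 9537/7 ≈ 1362.4286.
ΔP = 1929.2857 − 1871 = +58.29.

+58.29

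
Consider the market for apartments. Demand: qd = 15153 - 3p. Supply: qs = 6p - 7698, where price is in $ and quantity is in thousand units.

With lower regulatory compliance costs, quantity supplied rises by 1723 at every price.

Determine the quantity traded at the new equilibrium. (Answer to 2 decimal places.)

8110.33

Before the shock: 15153 - 3p = 6p - 7698 ⇒ 22851 = 9p ⇒ p = 2539, q = 7536.
With the change applied: demand qd = 15153 - 3p, supply qs = 6p - 5975.
Clearing the new market: 15153 - 3p = 6p - 5975, so p = 21128/9 ≈ 2347.5556 and q = 24331/3 ≈ 8110.3333.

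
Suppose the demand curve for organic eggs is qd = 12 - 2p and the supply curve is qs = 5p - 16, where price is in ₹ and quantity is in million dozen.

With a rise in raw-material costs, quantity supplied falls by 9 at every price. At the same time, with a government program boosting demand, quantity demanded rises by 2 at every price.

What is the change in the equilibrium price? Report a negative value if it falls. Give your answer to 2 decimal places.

+1.57

Initially, 12 - 2p = 5p - 16, so 28 = 7p and p = 4, q = 4.
The new curves are qd = 14 - 2p (demand) and qs = 5p - 25 (supply).
Equate the new curves: 14 - 2p = 5p - 25, giving 39 = 7p, p = 39/7 ≈ 5.5714, q = 20/7 ≈ 2.8571.
Δp = 5.5714 − 4 = +1.57.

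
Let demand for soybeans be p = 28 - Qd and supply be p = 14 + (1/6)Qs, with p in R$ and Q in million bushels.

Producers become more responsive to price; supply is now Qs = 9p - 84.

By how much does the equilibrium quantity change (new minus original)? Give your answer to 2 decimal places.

Initially, 28 - p = 6p - 84, so 112 = 7p and p = 16, Q = 12.
After the shift, demand is Qd = 28 - p and supply is Qs = 9p - 84.
New equilibrium: 28 - p = 9p - 84 ⇒ 112 = 10p ⇒ p = 11.2, Q = 16.8.
ΔQ = 16.8 − 12 = +4.80.

+4.80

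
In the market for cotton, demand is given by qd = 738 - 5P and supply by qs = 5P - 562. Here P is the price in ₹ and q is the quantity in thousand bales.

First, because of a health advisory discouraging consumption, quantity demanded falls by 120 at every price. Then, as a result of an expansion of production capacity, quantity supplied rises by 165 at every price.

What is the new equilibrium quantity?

Before the shock: 738 - 5P = 5P - 562 ⇒ 1300 = 10P ⇒ P = 130, q = 88.
With the change applied: demand qd = 618 - 5P, supply qs = 5P - 397.
Equate the new curves: 618 - 5P = 5P - 397, giving 1015 = 10P, P = 101.5, q = 110.5.

110.5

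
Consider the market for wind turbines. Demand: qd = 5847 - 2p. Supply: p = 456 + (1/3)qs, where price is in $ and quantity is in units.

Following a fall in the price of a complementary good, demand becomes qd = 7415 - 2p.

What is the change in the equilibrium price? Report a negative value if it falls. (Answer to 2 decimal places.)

+313.60

Initially, 5847 - 2p = 3p - 1368, so 7215 = 5p and p = 1443, q = 2961.
After the shift, demand is qd = 7415 - 2p and supply is qs = 3p - 1368.
Setting them equal: 7415 - 2p = 3p - 1368 → 8783 = 5p, so p = 1756.6 and q = 3901.8.
Δp = 1756.6 − 1443 = +313.60.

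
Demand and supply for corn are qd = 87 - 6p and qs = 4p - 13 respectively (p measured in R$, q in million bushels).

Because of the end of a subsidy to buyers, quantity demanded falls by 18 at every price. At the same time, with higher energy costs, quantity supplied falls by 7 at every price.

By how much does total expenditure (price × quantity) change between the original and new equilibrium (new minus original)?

-131.16

Solve the original market: 87 - 6p = 4p - 13, hence p = 10 and q = 27.
The shock moves the curves to qd = 69 - 6p and qs = 4p - 20.
Equate the new curves: 69 - 6p = 4p - 20, giving 89 = 10p, p = 8.9, q = 15.6.
Expenditure moves from 10×27 = 270 to 8.9×15.6 = 138.84; change = -131.16.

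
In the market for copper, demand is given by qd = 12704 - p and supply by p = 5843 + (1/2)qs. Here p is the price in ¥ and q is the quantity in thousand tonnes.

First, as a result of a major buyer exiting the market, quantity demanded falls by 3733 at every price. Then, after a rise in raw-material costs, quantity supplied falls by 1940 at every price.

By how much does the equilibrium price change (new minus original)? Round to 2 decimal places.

Original equilibrium: 12704 - p = 2p - 11686 gives 24390 = 3p, so p = 8130 and q = 4574.
The shock moves the curves to qd = 8971 - p and qs = 2p - 13626.
Setting them equal: 8971 - p = 2p - 13626 → 22597 = 3p, so p = 22597/3 ≈ 7532.3333 and q = 4316/3 ≈ 1438.6667.
Δp = 7532.3333 − 8130 = -597.67.

-597.67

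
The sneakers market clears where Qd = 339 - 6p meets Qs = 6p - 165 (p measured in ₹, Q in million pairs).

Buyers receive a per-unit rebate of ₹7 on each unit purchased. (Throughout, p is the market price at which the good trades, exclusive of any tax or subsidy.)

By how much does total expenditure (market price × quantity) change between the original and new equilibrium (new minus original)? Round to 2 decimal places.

Original equilibrium: 339 - 6p = 6p - 165 gives 504 = 12p, so p = 42 and Q = 87.
Since buyers' out-of-pocket price is the market price minus the rebate, the effective demand curve becomes Qd = 381 - 6p.
Setting them equal: 381 - 6p = 6p - 165 → 546 = 12p, so p = 45.5 and Q = 108.
Expenditure moves from 42×87 = 3654 to 45.5×108 = 4914; change = +1260.00.

+1260.00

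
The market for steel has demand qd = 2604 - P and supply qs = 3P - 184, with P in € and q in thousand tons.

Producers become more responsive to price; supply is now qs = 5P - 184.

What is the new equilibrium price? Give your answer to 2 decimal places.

464.67

Solve the original market: 2604 - P = 3P - 184, hence P = 697 and q = 1907.
The new curves are qd = 2604 - P (demand) and qs = 5P - 184 (supply).
Setting them equal: 2604 - P = 5P - 184 → 2788 = 6P, so P = 1394/3 ≈ 464.6667 and q = 6418/3 ≈ 2139.3333.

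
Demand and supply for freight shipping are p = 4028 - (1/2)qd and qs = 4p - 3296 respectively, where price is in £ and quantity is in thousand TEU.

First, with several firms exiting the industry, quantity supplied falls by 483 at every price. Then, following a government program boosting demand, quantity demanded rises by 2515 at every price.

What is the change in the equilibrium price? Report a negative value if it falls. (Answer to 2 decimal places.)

Initially, 8056 - 2p = 4p - 3296, so 11352 = 6p and p = 1892, q = 4272.
With the change applied: demand qd = 10571 - 2p, supply qs = 4p - 3779.
Equate the new curves: 10571 - 2p = 4p - 3779, giving 14350 = 6p, p = 7175/3 ≈ 2391.6667, q = 17363/3 ≈ 5787.6667.
Δp = 2391.6667 − 1892 = +499.67.

+499.67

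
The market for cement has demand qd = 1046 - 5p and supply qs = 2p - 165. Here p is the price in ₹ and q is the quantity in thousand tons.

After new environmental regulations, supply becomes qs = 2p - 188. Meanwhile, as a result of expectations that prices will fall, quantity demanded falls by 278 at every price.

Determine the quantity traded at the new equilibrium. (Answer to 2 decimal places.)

85.14

Original equilibrium: 1046 - 5p = 2p - 165 gives 1211 = 7p, so p = 173 and q = 181.
The shock moves the curves to qd = 768 - 5p and qs = 2p - 188.
Clearing the new market: 768 - 5p = 2p - 188, so p = 956/7 ≈ 136.5714 and q = 596/7 ≈ 85.1429.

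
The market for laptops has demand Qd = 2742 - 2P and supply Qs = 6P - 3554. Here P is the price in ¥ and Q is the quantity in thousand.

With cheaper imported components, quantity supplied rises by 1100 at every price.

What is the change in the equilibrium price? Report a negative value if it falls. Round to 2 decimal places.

-137.50

Initially, 2742 - 2P = 6P - 3554, so 6296 = 8P and P = 787, Q = 1168.
After the shift, demand is Qd = 2742 - 2P and supply is Qs = 6P - 2454.
Setting them equal: 2742 - 2P = 6P - 2454 → 5196 = 8P, so P = 649.5 and Q = 1443.
ΔP = 649.5 − 787 = -137.50.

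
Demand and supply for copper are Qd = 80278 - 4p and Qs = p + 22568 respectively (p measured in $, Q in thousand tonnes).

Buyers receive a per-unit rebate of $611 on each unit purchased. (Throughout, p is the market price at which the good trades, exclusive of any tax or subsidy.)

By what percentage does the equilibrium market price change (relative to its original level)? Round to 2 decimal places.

+4.23

Original equilibrium: 80278 - 4p = p + 22568 gives 57710 = 5p, so p = 11542 and Q = 34110.
Since buyers' out-of-pocket price is the market price minus the rebate, the effective demand curve becomes Qd = 82722 - 4p.
Setting them equal: 82722 - 4p = p + 22568 → 60154 = 5p, so p = 12030.8 and Q = 34598.8.
%Δp = (12030.8 − 11542) / 11542 × 100 = +4.23%.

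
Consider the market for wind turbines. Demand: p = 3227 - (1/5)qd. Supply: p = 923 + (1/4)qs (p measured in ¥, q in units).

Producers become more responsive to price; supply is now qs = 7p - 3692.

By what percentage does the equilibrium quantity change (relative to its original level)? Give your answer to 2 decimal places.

Before the shock: 16135 - 5p = 4p - 3692 ⇒ 19827 = 9p ⇒ p = 2203, q = 5120.
After the shift, demand is qd = 16135 - 5p and supply is qs = 7p - 3692.
Clearing the new market: 16135 - 5p = 7p - 3692, so p = 1652.25 and q = 7873.75.
%Δq = (7873.75 − 5120) / 5120 × 100 = +53.78%.

+53.78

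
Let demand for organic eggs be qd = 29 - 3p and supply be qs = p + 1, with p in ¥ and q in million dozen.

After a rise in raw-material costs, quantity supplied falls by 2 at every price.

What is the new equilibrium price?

Before the shock: 29 - 3p = p + 1 ⇒ 28 = 4p ⇒ p = 7, q = 8.
The shock moves the curves to qd = 29 - 3p and qs = p - 1.
Equate the new curves: 29 - 3p = p - 1, giving 30 = 4p, p = 7.5, q = 6.5.

7.5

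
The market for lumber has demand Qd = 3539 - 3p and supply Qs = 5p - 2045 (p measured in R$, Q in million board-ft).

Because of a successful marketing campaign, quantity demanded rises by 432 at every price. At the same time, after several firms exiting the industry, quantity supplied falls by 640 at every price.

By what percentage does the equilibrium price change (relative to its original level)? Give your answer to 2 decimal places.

Initially, 3539 - 3p = 5p - 2045, so 5584 = 8p and p = 698, Q = 1445.
With the change applied: demand Qd = 3971 - 3p, supply Qs = 5p - 2685.
Setting them equal: 3971 - 3p = 5p - 2685 → 6656 = 8p, so p = 832 and Q = 1475.
%Δp = (832 − 698) / 698 × 100 = +19.20%.

+19.20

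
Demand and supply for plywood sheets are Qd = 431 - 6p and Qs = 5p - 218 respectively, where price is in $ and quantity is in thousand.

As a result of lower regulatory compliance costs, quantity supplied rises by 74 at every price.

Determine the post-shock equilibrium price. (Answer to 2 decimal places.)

52.27

Initially, 431 - 6p = 5p - 218, so 649 = 11p and p = 59, Q = 77.
With the change applied: demand Qd = 431 - 6p, supply Qs = 5p - 144.
Clearing the new market: 431 - 6p = 5p - 144, so p = 575/11 ≈ 52.2727 and Q = 1291/11 ≈ 117.3636.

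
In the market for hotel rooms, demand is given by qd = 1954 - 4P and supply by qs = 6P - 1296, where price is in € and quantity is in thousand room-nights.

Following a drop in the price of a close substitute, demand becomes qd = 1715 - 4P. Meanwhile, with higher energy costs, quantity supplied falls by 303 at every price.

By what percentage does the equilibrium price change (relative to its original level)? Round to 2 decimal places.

+1.97

Initially, 1954 - 4P = 6P - 1296, so 3250 = 10P and P = 325, q = 654.
After the shift, demand is qd = 1715 - 4P and supply is qs = 6P - 1599.
Setting them equal: 1715 - 4P = 6P - 1599 → 3314 = 10P, so P = 331.4 and q = 389.4.
%ΔP = (331.4 − 325) / 325 × 100 = +1.97%.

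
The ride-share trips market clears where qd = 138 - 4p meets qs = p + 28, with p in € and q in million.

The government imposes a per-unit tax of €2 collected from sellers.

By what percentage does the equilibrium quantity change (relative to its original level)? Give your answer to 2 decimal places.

-3.20

Solve the original market: 138 - 4p = p + 28, hence p = 22 and q = 50.
Since sellers keep the price net of the tax, the effective supply curve becomes qs = p + 26.
Equate the new curves: 138 - 4p = p + 26, giving 112 = 5p, p = 22.4, q = 48.4.
%Δq = (48.4 − 50) / 50 × 100 = -3.20%.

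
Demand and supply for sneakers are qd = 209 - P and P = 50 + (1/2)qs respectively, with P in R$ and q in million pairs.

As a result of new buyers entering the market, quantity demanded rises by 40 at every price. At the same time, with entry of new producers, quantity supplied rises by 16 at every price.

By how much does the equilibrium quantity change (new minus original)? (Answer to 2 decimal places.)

+32.00

Initially, 209 - P = 2P - 100, so 309 = 3P and P = 103, q = 106.
The shock moves the curves to qd = 249 - P and qs = 2P - 84.
New equilibrium: 249 - P = 2P - 84 ⇒ 333 = 3P ⇒ P = 111, q = 138.
Δq = 138 − 106 = +32.00.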